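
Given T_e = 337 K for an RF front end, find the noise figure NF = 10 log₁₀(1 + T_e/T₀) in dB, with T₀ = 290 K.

F = 1 + T_e/T₀ = 1 + 337/290 = 2.16207
NF = 10 log₁₀(2.16207) = 3.35 dB

3.35 dB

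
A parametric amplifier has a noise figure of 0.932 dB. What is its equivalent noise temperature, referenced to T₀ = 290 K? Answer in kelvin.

F = 10^(0.932/10) = 1.23937
T_e = (F − 1)·T₀ = (1.23937 − 1) × 290 = 69.4 K

69.4 K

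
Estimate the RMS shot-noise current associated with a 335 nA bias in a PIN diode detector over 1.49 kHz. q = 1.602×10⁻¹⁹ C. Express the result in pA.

12.6 pA

I_n = √(2qI·B)
2qI·B = 2 × 1.602×10⁻¹⁹ × 3.35×10⁻⁷ × 1.49×10³ = 1.60×10⁻²² A²
I_n = √(1.60×10⁻²²) = 1.26×10⁻¹¹ A = 12.6 pA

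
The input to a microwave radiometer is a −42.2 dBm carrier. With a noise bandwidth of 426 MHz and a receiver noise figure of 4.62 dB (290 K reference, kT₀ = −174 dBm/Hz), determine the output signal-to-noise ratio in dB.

Noise floor: N = −174 + 10 log₁₀(B) + NF
10 log₁₀(4.26×10⁸) = 86.29 dB
N = −174 + 86.29 + 4.62 = −83.09 dBm
SNR = P_sig − N = −42.2 − (−83.09) = 40.89 dB → 40.9 dB

40.9 dB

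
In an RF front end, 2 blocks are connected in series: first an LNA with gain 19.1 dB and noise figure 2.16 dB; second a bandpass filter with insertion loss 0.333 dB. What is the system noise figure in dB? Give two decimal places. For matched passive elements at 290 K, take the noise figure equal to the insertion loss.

2.16 dB

Convert to linear (a loss of L dB is a gain of −L dB): F_i = 10^(NF_i/10), G_i = 10^(G_i,dB/10)
  Stage 1: F_1 = 10^(2.16/10) = 1.644, G_1 = 10^(19.1/10) = 81.28
  Stage 2: F_2 = 10^(0.333/10) = 1.080, G_2 = 10^(−0.333/10) = 0.9262
Friis cascade:
  F = 1.644 + (1.080 − 1)/81.28 = 1.645
NF = 10 log₁₀(1.645) = 2.16 dB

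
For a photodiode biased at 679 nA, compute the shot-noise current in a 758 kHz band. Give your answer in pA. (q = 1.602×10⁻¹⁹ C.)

406 pA

I_n = √(2qI·B)
2qI·B = 2 × 1.602×10⁻¹⁹ × 6.79×10⁻⁷ × 7.58×10⁵ = 1.65×10⁻¹⁹ A²
I_n = √(1.65×10⁻¹⁹) = 4.06×10⁻¹⁰ A = 406 pA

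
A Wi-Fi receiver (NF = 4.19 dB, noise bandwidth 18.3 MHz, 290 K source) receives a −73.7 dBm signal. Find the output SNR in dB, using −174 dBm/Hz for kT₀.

23.5 dB

Noise floor: N = −174 + 10 log₁₀(B) + NF
10 log₁₀(1.83×10⁷) = 72.62 dB
N = −174 + 72.62 + 4.19 = −97.19 dBm
SNR = P_sig − N = −73.7 − (−97.19) = 23.49 dB → 23.5 dB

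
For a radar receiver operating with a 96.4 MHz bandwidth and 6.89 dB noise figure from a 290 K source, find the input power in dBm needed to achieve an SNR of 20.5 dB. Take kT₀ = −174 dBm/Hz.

−66.8 dBm

Sensitivity = −174 + 10 log₁₀(B) + NF + SNR_min
= −174 + 79.84 + 6.89 + 20.5
= −66.77 dBm → −66.8 dBm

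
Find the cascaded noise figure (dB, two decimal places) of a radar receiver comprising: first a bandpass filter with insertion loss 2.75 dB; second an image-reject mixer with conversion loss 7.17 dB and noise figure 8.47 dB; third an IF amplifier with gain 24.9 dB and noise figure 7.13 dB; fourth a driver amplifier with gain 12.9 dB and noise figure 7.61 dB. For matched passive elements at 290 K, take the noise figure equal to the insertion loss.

17.35 dB

Convert to linear (a loss of L dB is a gain of −L dB): F_i = 10^(NF_i/10), G_i = 10^(G_i,dB/10)
  Stage 1: F_1 = 10^(2.75/10) = 1.884, G_1 = 10^(−2.75/10) = 0.5309
  Stage 2: F_2 = 10^(8.47/10) = 7.031, G_2 = 10^(−7.17/10) = 0.1919
  Stage 3: F_3 = 10^(7.13/10) = 5.164, G_3 = 10^(24.9/10) = 309.0
  Stage 4: F_4 = 10^(7.61/10) = 5.768, G_4 = 10^(12.9/10) = 19.50
Friis cascade:
  F = 1.884 + (7.031 − 1)/0.5309 + (5.164 − 1)/0.1019 + (5.768 − 1)/31.48 = 54.28
NF = 10 log₁₀(54.28) = 17.35 dB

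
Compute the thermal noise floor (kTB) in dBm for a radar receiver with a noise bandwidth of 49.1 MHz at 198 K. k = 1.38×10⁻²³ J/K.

−98.7 dBm

P_n = kTB = 1.38×10⁻²³ × 198 × 4.91×10⁷ = 1.34×10⁻¹³ W
In dBm: 10 log₁₀(1.34×10⁻¹³ / 10⁻³) = −98.7 dBm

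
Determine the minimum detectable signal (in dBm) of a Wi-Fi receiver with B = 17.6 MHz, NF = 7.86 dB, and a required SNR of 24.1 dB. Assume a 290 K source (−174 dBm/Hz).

−69.6 dBm

Sensitivity = −174 + 10 log₁₀(B) + NF + SNR_min
= −174 + 72.46 + 7.86 + 24.1
= −69.58 dBm → −69.6 dBm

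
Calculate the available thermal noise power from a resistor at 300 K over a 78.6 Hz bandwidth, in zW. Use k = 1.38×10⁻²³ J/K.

325 zW

P_n = kTB = 1.38×10⁻²³ × 300 × 7.86×10¹ = 3.25×10⁻¹⁹ W = 325 zW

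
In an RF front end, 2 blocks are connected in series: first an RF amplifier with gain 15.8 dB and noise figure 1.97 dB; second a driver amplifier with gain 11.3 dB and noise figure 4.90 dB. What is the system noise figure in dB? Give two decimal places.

2.12 dB

Convert to linear (a loss of L dB is a gain of −L dB): F_i = 10^(NF_i/10), G_i = 10^(G_i,dB/10)
  Stage 1: F_1 = 10^(1.97/10) = 1.574, G_1 = 10^(15.8/10) = 38.02
  Stage 2: F_2 = 10^(4.90/10) = 3.090, G_2 = 10^(11.3/10) = 13.49
Friis cascade:
  F = 1.574 + (3.090 − 1)/38.02 = 1.629
NF = 10 log₁₀(1.629) = 2.12 dB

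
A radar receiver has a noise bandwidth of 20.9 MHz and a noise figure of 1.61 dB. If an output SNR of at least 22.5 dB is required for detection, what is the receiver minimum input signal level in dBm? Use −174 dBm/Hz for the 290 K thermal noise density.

−76.7 dBm

Sensitivity = −174 + 10 log₁₀(B) + NF + SNR_min
= −174 + 73.2 + 1.61 + 22.5
= −76.69 dBm → −76.7 dBm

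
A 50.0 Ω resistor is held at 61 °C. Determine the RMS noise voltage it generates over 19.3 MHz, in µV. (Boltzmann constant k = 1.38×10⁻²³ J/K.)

T = 61 °C + 273.15 = 334.15 K
V_n = √(4kTRB)
4kTRB = 4 × 1.38×10⁻²³ × 334.15 × 5.00×10¹ × 1.93×10⁷ = 1.78×10⁻¹¹ V²
V_n = √(1.78×10⁻¹¹) = 4.22×10⁻⁶ V = 4.22 µV

4.22 µV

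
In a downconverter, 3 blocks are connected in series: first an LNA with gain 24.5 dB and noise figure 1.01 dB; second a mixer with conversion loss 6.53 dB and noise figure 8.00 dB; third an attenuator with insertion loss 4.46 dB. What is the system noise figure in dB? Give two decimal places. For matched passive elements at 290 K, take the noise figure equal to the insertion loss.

Convert to linear (a loss of L dB is a gain of −L dB): F_i = 10^(NF_i/10), G_i = 10^(G_i,dB/10)
  Stage 1: F_1 = 10^(1.01/10) = 1.262, G_1 = 10^(24.5/10) = 281.8
  Stage 2: F_2 = 10^(8.00/10) = 6.310, G_2 = 10^(−6.53/10) = 0.2223
  Stage 3: F_3 = 10^(4.46/10) = 2.793, G_3 = 10^(−4.46/10) = 0.3581
Friis cascade:
  F = 1.262 + (6.310 − 1)/281.8 + (2.793 − 1)/62.66 = 1.309
NF = 10 log₁₀(1.309) = 1.17 dB

1.17 dB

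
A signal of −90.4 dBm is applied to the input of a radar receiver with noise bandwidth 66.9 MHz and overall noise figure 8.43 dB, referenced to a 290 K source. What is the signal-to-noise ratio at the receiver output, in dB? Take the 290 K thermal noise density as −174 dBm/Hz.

−3.1 dB

Noise floor: N = −174 + 10 log₁₀(B) + NF
10 log₁₀(6.69×10⁷) = 78.25 dB
N = −174 + 78.25 + 8.43 = −87.32 dBm
SNR = P_sig − N = −90.4 − (−87.32) = −3.08 dB → −3.1 dB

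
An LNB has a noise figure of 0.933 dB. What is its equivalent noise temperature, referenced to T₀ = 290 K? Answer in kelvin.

69.5 K

F = 10^(0.933/10) = 1.23965
T_e = (F − 1)·T₀ = (1.23965 − 1) × 290 = 69.5 K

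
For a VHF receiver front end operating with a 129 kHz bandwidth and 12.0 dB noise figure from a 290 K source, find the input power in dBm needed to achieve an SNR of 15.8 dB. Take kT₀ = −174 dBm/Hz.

Sensitivity = −174 + 10 log₁₀(B) + NF + SNR_min
= −174 + 51.11 + 12.0 + 15.8
= −95.09 dBm → −95.1 dBm

−95.1 dBm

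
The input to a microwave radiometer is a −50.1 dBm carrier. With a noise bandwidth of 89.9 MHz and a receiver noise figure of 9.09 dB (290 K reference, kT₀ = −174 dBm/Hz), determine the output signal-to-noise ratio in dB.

Noise floor: N = −174 + 10 log₁₀(B) + NF
10 log₁₀(8.99×10⁷) = 79.54 dB
N = −174 + 79.54 + 9.09 = −85.37 dBm
SNR = P_sig − N = −50.1 − (−85.37) = 35.27 dB → 35.3 dB

35.3 dB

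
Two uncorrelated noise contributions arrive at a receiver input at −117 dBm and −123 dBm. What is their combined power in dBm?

−116.0 dBm

Convert to linear, add, convert back:
P₁ = 2.00×10⁻¹⁵ W, P₂ = 5.01×10⁻¹⁶ W
P_tot = 2.50×10⁻¹⁵ W → 10 log₁₀(P_tot / 10⁻³) = −116.0 dBm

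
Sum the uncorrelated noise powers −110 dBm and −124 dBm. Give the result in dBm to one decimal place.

−109.8 dBm

Convert to linear, add, convert back:
P₁ = 1.00×10⁻¹⁴ W, P₂ = 3.98×10⁻¹⁶ W
P_tot = 1.04×10⁻¹⁴ W → 10 log₁₀(P_tot / 10⁻³) = −109.8 dBm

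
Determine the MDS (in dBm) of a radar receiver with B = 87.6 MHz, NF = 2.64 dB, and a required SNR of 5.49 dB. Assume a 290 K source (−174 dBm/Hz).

−86.4 dBm

Sensitivity = −174 + 10 log₁₀(B) + NF + SNR_min
= −174 + 79.43 + 2.64 + 5.49
= −86.44 dBm → −86.4 dBm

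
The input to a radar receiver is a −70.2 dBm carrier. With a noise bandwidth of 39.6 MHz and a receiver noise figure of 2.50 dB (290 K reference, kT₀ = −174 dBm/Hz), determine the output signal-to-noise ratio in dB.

Noise floor: N = −174 + 10 log₁₀(B) + NF
10 log₁₀(3.96×10⁷) = 75.98 dB
N = −174 + 75.98 + 2.50 = −95.52 dBm
SNR = P_sig − N = −70.2 − (−95.52) = 25.32 dB → 25.3 dB

25.3 dB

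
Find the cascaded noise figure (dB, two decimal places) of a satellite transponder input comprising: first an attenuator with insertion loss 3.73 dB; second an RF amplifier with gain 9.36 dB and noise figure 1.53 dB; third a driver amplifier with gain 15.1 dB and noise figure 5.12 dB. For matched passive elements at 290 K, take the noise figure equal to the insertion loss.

5.99 dB

Convert to linear (a loss of L dB is a gain of −L dB): F_i = 10^(NF_i/10), G_i = 10^(G_i,dB/10)
  Stage 1: F_1 = 10^(3.73/10) = 2.360, G_1 = 10^(−3.73/10) = 0.4236
  Stage 2: F_2 = 10^(1.53/10) = 1.422, G_2 = 10^(9.36/10) = 8.630
  Stage 3: F_3 = 10^(5.12/10) = 3.251, G_3 = 10^(15.1/10) = 32.36
Friis cascade:
  F = 2.360 + (1.422 − 1)/0.4236 + (3.251 − 1)/3.656 = 3.973
NF = 10 log₁₀(3.973) = 5.99 dB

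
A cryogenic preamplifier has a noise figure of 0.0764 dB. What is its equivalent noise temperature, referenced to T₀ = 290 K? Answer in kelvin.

F = 10^(0.0764/10) = 1.01775
T_e = (F − 1)·T₀ = (1.01775 − 1) × 290 = 5.15 K

5.15 K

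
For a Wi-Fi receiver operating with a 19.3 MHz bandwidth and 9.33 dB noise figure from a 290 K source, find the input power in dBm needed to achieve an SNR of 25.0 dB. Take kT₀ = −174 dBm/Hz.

Sensitivity = −174 + 10 log₁₀(B) + NF + SNR_min
= −174 + 72.86 + 9.33 + 25.0
= −66.81 dBm → −66.8 dBm

−66.8 dBm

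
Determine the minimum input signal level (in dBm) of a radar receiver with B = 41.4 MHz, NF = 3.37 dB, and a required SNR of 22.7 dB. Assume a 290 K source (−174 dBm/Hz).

−71.8 dBm

Sensitivity = −174 + 10 log₁₀(B) + NF + SNR_min
= −174 + 76.17 + 3.37 + 22.7
= −71.76 dBm → −71.8 dBm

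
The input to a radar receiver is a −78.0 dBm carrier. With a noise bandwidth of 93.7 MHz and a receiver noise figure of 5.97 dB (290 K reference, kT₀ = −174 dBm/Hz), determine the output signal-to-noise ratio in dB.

Noise floor: N = −174 + 10 log₁₀(B) + NF
10 log₁₀(9.37×10⁷) = 79.72 dB
N = −174 + 79.72 + 5.97 = −88.31 dBm
SNR = P_sig − N = −78.0 − (−88.31) = 10.31 dB → 10.3 dB

10.3 dB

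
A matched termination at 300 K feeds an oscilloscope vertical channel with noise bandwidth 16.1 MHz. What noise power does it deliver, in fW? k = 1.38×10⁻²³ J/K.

P_n = kTB = 1.38×10⁻²³ × 300 × 1.61×10⁷ = 6.67×10⁻¹⁴ W = 66.7 fW

66.7 fW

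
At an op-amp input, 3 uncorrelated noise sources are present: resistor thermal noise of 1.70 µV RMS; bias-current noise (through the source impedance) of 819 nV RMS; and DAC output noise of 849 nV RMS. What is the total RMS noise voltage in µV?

Uncorrelated sources add in power (mean-square): V_tot = √(ΣV_i²)
V_tot = √[(1.70×10⁻⁶)² + (8.19×10⁻⁷)² + (8.49×10⁻⁷)²] = 2.07×10⁻⁶ V = 2.07 µV

2.07 µV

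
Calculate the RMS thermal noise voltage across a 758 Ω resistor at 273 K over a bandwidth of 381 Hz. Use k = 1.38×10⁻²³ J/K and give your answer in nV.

66.0 nV

V_n = √(4kTRB)
4kTRB = 4 × 1.38×10⁻²³ × 273 × 7.58×10² × 3.81×10² = 4.35×10⁻¹⁵ V²
V_n = √(4.35×10⁻¹⁵) = 6.60×10⁻⁸ V = 66.0 nV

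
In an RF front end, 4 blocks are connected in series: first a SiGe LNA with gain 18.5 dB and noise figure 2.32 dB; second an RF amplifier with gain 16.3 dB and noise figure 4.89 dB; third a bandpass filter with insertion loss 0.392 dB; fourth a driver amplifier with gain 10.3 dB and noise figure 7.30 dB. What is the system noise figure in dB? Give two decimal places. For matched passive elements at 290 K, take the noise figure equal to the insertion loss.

Convert to linear (a loss of L dB is a gain of −L dB): F_i = 10^(NF_i/10), G_i = 10^(G_i,dB/10)
  Stage 1: F_1 = 10^(2.32/10) = 1.706, G_1 = 10^(18.5/10) = 70.79
  Stage 2: F_2 = 10^(4.89/10) = 3.083, G_2 = 10^(16.3/10) = 42.66
  Stage 3: F_3 = 10^(0.392/10) = 1.094, G_3 = 10^(−0.392/10) = 0.9137
  Stage 4: F_4 = 10^(7.30/10) = 5.370, G_4 = 10^(10.3/10) = 10.72
Friis cascade:
  F = 1.706 + (3.083 − 1)/70.79 + (1.094 − 1)/3020 + (5.370 − 1)/2759 = 1.737
NF = 10 log₁₀(1.737) = 2.40 dB

2.40 dB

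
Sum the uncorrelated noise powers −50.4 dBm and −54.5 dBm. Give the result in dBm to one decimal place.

−49.0 dBm

Convert to linear, add, convert back:
P₁ = 9.12×10⁻⁹ W, P₂ = 3.55×10⁻⁹ W
P_tot = 1.27×10⁻⁸ W → 10 log₁₀(P_tot / 10⁻³) = −49.0 dBm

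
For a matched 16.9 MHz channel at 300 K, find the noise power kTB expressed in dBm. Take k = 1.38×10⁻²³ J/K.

P_n = kTB = 1.38×10⁻²³ × 300 × 1.69×10⁷ = 7.00×10⁻¹⁴ W
In dBm: 10 log₁₀(7.00×10⁻¹⁴ / 10⁻³) = −101.6 dBm

−101.6 dBm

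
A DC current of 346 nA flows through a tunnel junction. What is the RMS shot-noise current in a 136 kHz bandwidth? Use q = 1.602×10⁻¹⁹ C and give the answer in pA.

123 pA

I_n = √(2qI·B)
2qI·B = 2 × 1.602×10⁻¹⁹ × 3.46×10⁻⁷ × 1.36×10⁵ = 1.51×10⁻²⁰ A²
I_n = √(1.51×10⁻²⁰) = 1.23×10⁻¹⁰ A = 123 pA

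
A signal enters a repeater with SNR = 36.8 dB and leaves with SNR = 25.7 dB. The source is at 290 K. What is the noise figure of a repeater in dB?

11.1 dB

NF (dB) = SNR_in(dB) − SNR_out(dB) when the source is at T₀
NF = 36.8 − 25.7 = 11.1 dB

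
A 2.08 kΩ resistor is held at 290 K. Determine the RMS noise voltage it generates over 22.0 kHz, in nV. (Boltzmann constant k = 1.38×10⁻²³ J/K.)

V_n = √(4kTRB)
4kTRB = 4 × 1.38×10⁻²³ × 290 × 2.08×10³ × 2.20×10⁴ = 7.33×10⁻¹³ V²
V_n = √(7.33×10⁻¹³) = 8.56×10⁻⁷ V = 856 nV

856 nV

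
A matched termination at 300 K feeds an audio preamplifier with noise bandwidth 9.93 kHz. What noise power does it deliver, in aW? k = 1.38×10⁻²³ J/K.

P_n = kTB = 1.38×10⁻²³ × 300 × 9.93×10³ = 4.11×10⁻¹⁷ W = 41.1 aW

41.1 aW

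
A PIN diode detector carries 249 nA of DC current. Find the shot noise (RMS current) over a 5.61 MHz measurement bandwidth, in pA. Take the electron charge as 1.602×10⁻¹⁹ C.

I_n = √(2qI·B)
2qI·B = 2 × 1.602×10⁻¹⁹ × 2.49×10⁻⁷ × 5.61×10⁶ = 4.48×10⁻¹⁹ A²
I_n = √(4.48×10⁻¹⁹) = 6.69×10⁻¹⁰ A = 669 pA

669 pA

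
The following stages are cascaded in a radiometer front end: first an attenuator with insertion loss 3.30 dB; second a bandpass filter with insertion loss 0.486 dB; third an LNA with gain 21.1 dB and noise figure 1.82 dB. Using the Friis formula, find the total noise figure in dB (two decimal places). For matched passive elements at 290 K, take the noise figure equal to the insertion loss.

Convert to linear (a loss of L dB is a gain of −L dB): F_i = 10^(NF_i/10), G_i = 10^(G_i,dB/10)
  Stage 1: F_1 = 10^(3.30/10) = 2.138, G_1 = 10^(−3.30/10) = 0.4677
  Stage 2: F_2 = 10^(0.486/10) = 1.118, G_2 = 10^(−0.486/10) = 0.8941
  Stage 3: F_3 = 10^(1.82/10) = 1.521, G_3 = 10^(21.1/10) = 128.8
Friis cascade:
  F = 2.138 + (1.118 − 1)/0.4677 + (1.521 − 1)/0.4182 = 3.636
NF = 10 log₁₀(3.636) = 5.61 dB

5.61 dB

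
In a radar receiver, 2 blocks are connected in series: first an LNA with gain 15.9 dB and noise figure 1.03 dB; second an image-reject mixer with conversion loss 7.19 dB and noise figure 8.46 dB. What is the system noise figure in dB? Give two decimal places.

Convert to linear (a loss of L dB is a gain of −L dB): F_i = 10^(NF_i/10), G_i = 10^(G_i,dB/10)
  Stage 1: F_1 = 10^(1.03/10) = 1.268, G_1 = 10^(15.9/10) = 38.90
  Stage 2: F_2 = 10^(8.46/10) = 7.015, G_2 = 10^(−7.19/10) = 0.1910
Friis cascade:
  F = 1.268 + (7.015 − 1)/38.90 = 1.422
NF = 10 log₁₀(1.422) = 1.53 dB

1.53 dB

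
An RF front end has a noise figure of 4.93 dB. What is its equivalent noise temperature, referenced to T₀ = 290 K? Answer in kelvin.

F = 10^(4.93/10) = 3.11172
T_e = (F − 1)·T₀ = (3.11172 − 1) × 290 = 612 K

612 K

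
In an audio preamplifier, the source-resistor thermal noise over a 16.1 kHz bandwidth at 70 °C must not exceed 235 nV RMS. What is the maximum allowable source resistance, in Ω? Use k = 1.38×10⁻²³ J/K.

181 Ω

T = 70 °C + 273.15 = 343.15 K
Johnson–Nyquist: V_n = √(4kTRB) ⇒ R = V_n² / (4kTB)
4kTB = 4 × 1.38×10⁻²³ × 343.15 × 1.61×10⁴ = 3.05×10⁻¹⁶
R = (2.35×10⁻⁷)² / 3.05×10⁻¹⁶ = 1.81×10² Ω = 181 Ω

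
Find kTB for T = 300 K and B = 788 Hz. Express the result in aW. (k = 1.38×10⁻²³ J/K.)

3.26 aW

P_n = kTB = 1.38×10⁻²³ × 300 × 7.88×10² = 3.26×10⁻¹⁸ W = 3.26 aW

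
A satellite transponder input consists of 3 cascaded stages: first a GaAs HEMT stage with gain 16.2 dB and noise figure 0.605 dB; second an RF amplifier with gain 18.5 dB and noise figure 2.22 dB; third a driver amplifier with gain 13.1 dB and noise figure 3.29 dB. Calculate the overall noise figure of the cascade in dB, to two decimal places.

Convert to linear (a loss of L dB is a gain of −L dB): F_i = 10^(NF_i/10), G_i = 10^(G_i,dB/10)
  Stage 1: F_1 = 10^(0.605/10) = 1.149, G_1 = 10^(16.2/10) = 41.69
  Stage 2: F_2 = 10^(2.22/10) = 1.667, G_2 = 10^(18.5/10) = 70.79
  Stage 3: F_3 = 10^(3.29/10) = 2.133, G_3 = 10^(13.1/10) = 20.42
Friis cascade:
  F = 1.149 + (1.667 − 1)/41.69 + (2.133 − 1)/2951 = 1.166
NF = 10 log₁₀(1.166) = 0.67 dB

0.67 dB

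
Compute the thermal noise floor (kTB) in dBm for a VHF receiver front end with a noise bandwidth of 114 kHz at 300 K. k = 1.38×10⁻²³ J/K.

P_n = kTB = 1.38×10⁻²³ × 300 × 1.14×10⁵ = 4.72×10⁻¹⁶ W
In dBm: 10 log₁₀(4.72×10⁻¹⁶ / 10⁻³) = −123.3 dBm

−123.3 dBm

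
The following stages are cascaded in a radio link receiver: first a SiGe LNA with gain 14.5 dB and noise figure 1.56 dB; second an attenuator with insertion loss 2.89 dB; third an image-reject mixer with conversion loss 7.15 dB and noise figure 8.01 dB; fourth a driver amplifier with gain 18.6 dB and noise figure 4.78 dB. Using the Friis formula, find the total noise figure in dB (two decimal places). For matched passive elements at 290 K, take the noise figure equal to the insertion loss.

Convert to linear (a loss of L dB is a gain of −L dB): F_i = 10^(NF_i/10), G_i = 10^(G_i,dB/10)
  Stage 1: F_1 = 10^(1.56/10) = 1.432, G_1 = 10^(14.5/10) = 28.18
  Stage 2: F_2 = 10^(2.89/10) = 1.945, G_2 = 10^(−2.89/10) = 0.5140
  Stage 3: F_3 = 10^(8.01/10) = 6.324, G_3 = 10^(−7.15/10) = 0.1928
  Stage 4: F_4 = 10^(4.78/10) = 3.006, G_4 = 10^(18.6/10) = 72.44
Friis cascade:
  F = 1.432 + (1.945 − 1)/28.18 + (6.324 − 1)/14.49 + (3.006 − 1)/2.793 = 2.552
NF = 10 log₁₀(2.552) = 4.07 dB

4.07 dB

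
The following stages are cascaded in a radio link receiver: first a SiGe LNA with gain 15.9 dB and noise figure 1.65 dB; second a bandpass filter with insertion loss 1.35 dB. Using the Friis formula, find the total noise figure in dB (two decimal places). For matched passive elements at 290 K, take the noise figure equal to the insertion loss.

1.68 dB

Convert to linear (a loss of L dB is a gain of −L dB): F_i = 10^(NF_i/10), G_i = 10^(G_i,dB/10)
  Stage 1: F_1 = 10^(1.65/10) = 1.462, G_1 = 10^(15.9/10) = 38.90
  Stage 2: F_2 = 10^(1.35/10) = 1.365, G_2 = 10^(−1.35/10) = 0.7328
Friis cascade:
  F = 1.462 + (1.365 − 1)/38.90 = 1.472
NF = 10 log₁₀(1.472) = 1.68 dB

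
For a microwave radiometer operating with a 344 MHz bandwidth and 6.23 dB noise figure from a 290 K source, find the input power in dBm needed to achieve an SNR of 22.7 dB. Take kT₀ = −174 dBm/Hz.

Sensitivity = −174 + 10 log₁₀(B) + NF + SNR_min
= −174 + 85.37 + 6.23 + 22.7
= −59.70 dBm → −59.7 dBm

−59.7 dBm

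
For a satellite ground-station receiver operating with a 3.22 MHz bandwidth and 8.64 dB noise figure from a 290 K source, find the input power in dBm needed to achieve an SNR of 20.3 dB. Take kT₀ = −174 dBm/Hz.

Sensitivity = −174 + 10 log₁₀(B) + NF + SNR_min
= −174 + 65.08 + 8.64 + 20.3
= −79.98 dBm → −80.0 dBm

−80.0 dBm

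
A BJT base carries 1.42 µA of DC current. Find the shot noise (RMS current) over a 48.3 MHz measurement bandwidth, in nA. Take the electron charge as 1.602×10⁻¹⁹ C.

4.69 nA

I_n = √(2qI·B)
2qI·B = 2 × 1.602×10⁻¹⁹ × 1.42×10⁻⁶ × 4.83×10⁷ = 2.20×10⁻¹⁷ A²
I_n = √(2.20×10⁻¹⁷) = 4.69×10⁻⁹ A = 4.69 nA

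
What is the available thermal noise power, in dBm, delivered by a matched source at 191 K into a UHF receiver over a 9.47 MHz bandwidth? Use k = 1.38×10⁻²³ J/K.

P_n = kTB = 1.38×10⁻²³ × 191 × 9.47×10⁶ = 2.50×10⁻¹⁴ W
In dBm: 10 log₁₀(2.50×10⁻¹⁴ / 10⁻³) = −106.0 dBm

−106.0 dBm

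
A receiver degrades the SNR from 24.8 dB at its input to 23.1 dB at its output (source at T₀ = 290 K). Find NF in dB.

NF (dB) = SNR_in(dB) − SNR_out(dB) when the source is at T₀
NF = 24.8 − 23.1 = 1.7 dB

1.7 dB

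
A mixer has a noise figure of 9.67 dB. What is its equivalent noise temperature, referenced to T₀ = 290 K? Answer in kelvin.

F = 10^(9.67/10) = 9.2683
T_e = (F − 1)·T₀ = (9.2683 − 1) × 290 = 2398 K

2398 K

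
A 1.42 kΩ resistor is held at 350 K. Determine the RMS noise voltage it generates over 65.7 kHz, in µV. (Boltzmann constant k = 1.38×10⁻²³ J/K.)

1.34 µV

V_n = √(4kTRB)
4kTRB = 4 × 1.38×10⁻²³ × 350 × 1.42×10³ × 6.57×10⁴ = 1.80×10⁻¹² V²
V_n = √(1.80×10⁻¹²) = 1.34×10⁻⁶ V = 1.34 µV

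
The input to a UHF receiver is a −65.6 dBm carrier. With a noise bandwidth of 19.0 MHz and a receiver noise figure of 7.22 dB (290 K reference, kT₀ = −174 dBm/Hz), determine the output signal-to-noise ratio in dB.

Noise floor: N = −174 + 10 log₁₀(B) + NF
10 log₁₀(1.90×10⁷) = 72.79 dB
N = −174 + 72.79 + 7.22 = −93.99 dBm
SNR = P_sig − N = −65.6 − (−93.99) = 28.39 dB → 28.4 dB

28.4 dB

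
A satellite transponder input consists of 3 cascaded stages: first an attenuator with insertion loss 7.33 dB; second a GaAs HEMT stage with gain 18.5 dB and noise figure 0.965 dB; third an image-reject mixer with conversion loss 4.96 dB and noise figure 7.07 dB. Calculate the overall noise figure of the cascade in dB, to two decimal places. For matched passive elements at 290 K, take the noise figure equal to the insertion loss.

8.49 dB

Convert to linear (a loss of L dB is a gain of −L dB): F_i = 10^(NF_i/10), G_i = 10^(G_i,dB/10)
  Stage 1: F_1 = 10^(7.33/10) = 5.408, G_1 = 10^(−7.33/10) = 0.1849
  Stage 2: F_2 = 10^(0.965/10) = 1.249, G_2 = 10^(18.5/10) = 70.79
  Stage 3: F_3 = 10^(7.07/10) = 5.093, G_3 = 10^(−4.96/10) = 0.3192
Friis cascade:
  F = 5.408 + (1.249 − 1)/0.1849 + (5.093 − 1)/13.09 = 7.066
NF = 10 log₁₀(7.066) = 8.49 dB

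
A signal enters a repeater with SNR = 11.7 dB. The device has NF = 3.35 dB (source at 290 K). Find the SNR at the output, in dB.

8.35 dB

By definition F = SNR_in/SNR_out, so in dB: SNR_out = SNR_in − NF
SNR_out = 11.7 − 3.35 = 8.35 dB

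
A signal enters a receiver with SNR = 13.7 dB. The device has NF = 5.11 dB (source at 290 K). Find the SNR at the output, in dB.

By definition F = SNR_in/SNR_out, so in dB: SNR_out = SNR_in − NF
SNR_out = 13.7 − 5.11 = 8.59 dB

8.59 dB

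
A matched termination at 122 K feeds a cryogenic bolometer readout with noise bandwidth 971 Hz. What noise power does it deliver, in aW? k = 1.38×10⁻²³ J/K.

P_n = kTB = 1.38×10⁻²³ × 122 × 9.71×10² = 1.63×10⁻¹⁸ W = 1.63 aW

1.63 aW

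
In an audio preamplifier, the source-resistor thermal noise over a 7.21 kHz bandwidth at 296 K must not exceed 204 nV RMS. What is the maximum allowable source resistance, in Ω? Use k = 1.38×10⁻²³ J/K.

353 Ω

Johnson–Nyquist: V_n = √(4kTRB) ⇒ R = V_n² / (4kTB)
4kTB = 4 × 1.38×10⁻²³ × 296 × 7.21×10³ = 1.18×10⁻¹⁶
R = (2.04×10⁻⁷)² / 1.18×10⁻¹⁶ = 3.53×10² Ω = 353 Ω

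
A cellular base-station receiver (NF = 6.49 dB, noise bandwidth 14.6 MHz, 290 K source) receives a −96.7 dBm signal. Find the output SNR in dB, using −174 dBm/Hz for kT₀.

Noise floor: N = −174 + 10 log₁₀(B) + NF
10 log₁₀(1.46×10⁷) = 71.64 dB
N = −174 + 71.64 + 6.49 = −95.87 dBm
SNR = P_sig − N = −96.7 − (−95.87) = −0.83 dB → −0.8 dB

−0.8 dB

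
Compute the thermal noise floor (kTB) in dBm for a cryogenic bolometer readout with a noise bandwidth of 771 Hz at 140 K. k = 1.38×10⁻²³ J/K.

−148.3 dBm

P_n = kTB = 1.38×10⁻²³ × 140 × 7.71×10² = 1.49×10⁻¹⁸ W
In dBm: 10 log₁₀(1.49×10⁻¹⁸ / 10⁻³) = −148.3 dBm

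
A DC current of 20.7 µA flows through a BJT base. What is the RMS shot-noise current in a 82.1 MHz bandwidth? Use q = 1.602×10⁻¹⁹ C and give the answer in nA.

I_n = √(2qI·B)
2qI·B = 2 × 1.602×10⁻¹⁹ × 2.07×10⁻⁵ × 8.21×10⁷ = 5.45×10⁻¹⁶ A²
I_n = √(5.45×10⁻¹⁶) = 2.33×10⁻⁸ A = 23.3 nA

23.3 nA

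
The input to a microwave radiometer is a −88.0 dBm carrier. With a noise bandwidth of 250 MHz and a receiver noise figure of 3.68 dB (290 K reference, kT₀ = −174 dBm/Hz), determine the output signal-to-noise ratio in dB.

Noise floor: N = −174 + 10 log₁₀(B) + NF
10 log₁₀(2.50×10⁸) = 83.98 dB
N = −174 + 83.98 + 3.68 = −86.34 dBm
SNR = P_sig − N = −88.0 − (−86.34) = −1.66 dB → −1.7 dB

−1.7 dB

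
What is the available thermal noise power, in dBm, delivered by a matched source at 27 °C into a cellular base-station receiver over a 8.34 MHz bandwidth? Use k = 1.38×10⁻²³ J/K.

T = 27 °C + 273.15 = 300.15 K
P_n = kTB = 1.38×10⁻²³ × 300.15 × 8.34×10⁶ = 3.45×10⁻¹⁴ W
In dBm: 10 log₁₀(3.45×10⁻¹⁴ / 10⁻³) = −104.6 dBm

−104.6 dBm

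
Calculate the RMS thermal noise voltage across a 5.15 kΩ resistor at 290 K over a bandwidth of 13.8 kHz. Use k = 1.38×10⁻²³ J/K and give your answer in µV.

1.07 µV

V_n = √(4kTRB)
4kTRB = 4 × 1.38×10⁻²³ × 290 × 5.15×10³ × 1.38×10⁴ = 1.14×10⁻¹² V²
V_n = √(1.14×10⁻¹²) = 1.07×10⁻⁶ V = 1.07 µV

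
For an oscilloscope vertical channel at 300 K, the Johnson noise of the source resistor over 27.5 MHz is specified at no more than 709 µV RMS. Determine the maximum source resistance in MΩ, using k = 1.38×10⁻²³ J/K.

Johnson–Nyquist: V_n = √(4kTRB) ⇒ R = V_n² / (4kTB)
4kTB = 4 × 1.38×10⁻²³ × 300 × 2.75×10⁷ = 4.55×10⁻¹³
R = (7.09×10⁻⁴)² / 4.55×10⁻¹³ = 1.10×10⁶ Ω = 1.10 MΩ

1.10 MΩ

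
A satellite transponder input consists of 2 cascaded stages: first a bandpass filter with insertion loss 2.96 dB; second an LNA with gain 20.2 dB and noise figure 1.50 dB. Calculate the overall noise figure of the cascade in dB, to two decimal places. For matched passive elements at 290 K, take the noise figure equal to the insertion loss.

4.46 dB

Convert to linear (a loss of L dB is a gain of −L dB): F_i = 10^(NF_i/10), G_i = 10^(G_i,dB/10)
  Stage 1: F_1 = 10^(2.96/10) = 1.977, G_1 = 10^(−2.96/10) = 0.5058
  Stage 2: F_2 = 10^(1.50/10) = 1.413, G_2 = 10^(20.2/10) = 104.7
Friis cascade:
  F = 1.977 + (1.413 − 1)/0.5058 = 2.793
NF = 10 log₁₀(2.793) = 4.46 dB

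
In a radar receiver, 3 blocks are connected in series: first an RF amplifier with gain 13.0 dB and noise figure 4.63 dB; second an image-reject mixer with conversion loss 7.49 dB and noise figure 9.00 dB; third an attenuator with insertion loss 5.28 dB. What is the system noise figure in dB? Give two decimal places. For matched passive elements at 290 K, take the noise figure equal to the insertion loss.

Convert to linear (a loss of L dB is a gain of −L dB): F_i = 10^(NF_i/10), G_i = 10^(G_i,dB/10)
  Stage 1: F_1 = 10^(4.63/10) = 2.904, G_1 = 10^(13.0/10) = 19.95
  Stage 2: F_2 = 10^(9.00/10) = 7.943, G_2 = 10^(−7.49/10) = 0.1782
  Stage 3: F_3 = 10^(5.28/10) = 3.373, G_3 = 10^(−5.28/10) = 0.2965
Friis cascade:
  F = 2.904 + (7.943 − 1)/19.95 + (3.373 − 1)/3.556 = 3.919
NF = 10 log₁₀(3.919) = 5.93 dB

5.93 dB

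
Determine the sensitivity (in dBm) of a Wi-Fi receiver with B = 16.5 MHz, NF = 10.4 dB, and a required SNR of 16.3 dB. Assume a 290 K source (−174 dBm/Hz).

Sensitivity = −174 + 10 log₁₀(B) + NF + SNR_min
= −174 + 72.17 + 10.4 + 16.3
= −75.13 dBm → −75.1 dBm

−75.1 dBm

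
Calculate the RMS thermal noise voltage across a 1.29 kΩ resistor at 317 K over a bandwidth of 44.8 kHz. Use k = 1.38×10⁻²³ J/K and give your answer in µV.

V_n = √(4kTRB)
4kTRB = 4 × 1.38×10⁻²³ × 317 × 1.29×10³ × 4.48×10⁴ = 1.01×10⁻¹² V²
V_n = √(1.01×10⁻¹²) = 1.01×10⁻⁶ V = 1.01 µV

1.01 µV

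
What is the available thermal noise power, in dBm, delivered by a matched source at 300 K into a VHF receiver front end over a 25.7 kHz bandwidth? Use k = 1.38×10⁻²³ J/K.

P_n = kTB = 1.38×10⁻²³ × 300 × 2.57×10⁴ = 1.06×10⁻¹⁶ W
In dBm: 10 log₁₀(1.06×10⁻¹⁶ / 10⁻³) = −129.7 dBm

−129.7 dBm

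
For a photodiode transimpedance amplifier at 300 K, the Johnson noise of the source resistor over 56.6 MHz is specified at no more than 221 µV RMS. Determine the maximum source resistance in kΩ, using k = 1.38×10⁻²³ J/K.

Johnson–Nyquist: V_n = √(4kTRB) ⇒ R = V_n² / (4kTB)
4kTB = 4 × 1.38×10⁻²³ × 300 × 5.66×10⁷ = 9.37×10⁻¹³
R = (2.21×10⁻⁴)² / 9.37×10⁻¹³ = 5.21×10⁴ Ω = 52.1 kΩ

52.1 kΩ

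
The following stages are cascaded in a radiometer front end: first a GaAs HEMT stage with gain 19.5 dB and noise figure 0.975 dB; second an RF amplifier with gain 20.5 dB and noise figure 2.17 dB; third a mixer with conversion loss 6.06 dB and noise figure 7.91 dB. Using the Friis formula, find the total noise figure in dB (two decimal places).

Convert to linear (a loss of L dB is a gain of −L dB): F_i = 10^(NF_i/10), G_i = 10^(G_i,dB/10)
  Stage 1: F_1 = 10^(0.975/10) = 1.252, G_1 = 10^(19.5/10) = 89.13
  Stage 2: F_2 = 10^(2.17/10) = 1.648, G_2 = 10^(20.5/10) = 112.2
  Stage 3: F_3 = 10^(7.91/10) = 6.180, G_3 = 10^(−6.06/10) = 0.2477
Friis cascade:
  F = 1.252 + (1.648 − 1)/89.13 + (6.180 − 1)/1.000×10⁴ = 1.259
NF = 10 log₁₀(1.259) = 1.00 dB

1.00 dB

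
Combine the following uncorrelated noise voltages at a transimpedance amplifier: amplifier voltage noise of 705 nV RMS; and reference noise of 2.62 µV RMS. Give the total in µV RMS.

Uncorrelated sources add in power (mean-square): V_tot = √(ΣV_i²)
V_tot = √[(7.05×10⁻⁷)² + (2.62×10⁻⁶)²] = 2.71×10⁻⁶ V = 2.71 µV

2.71 µV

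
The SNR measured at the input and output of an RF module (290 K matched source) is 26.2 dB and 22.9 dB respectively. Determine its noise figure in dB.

NF (dB) = SNR_in(dB) − SNR_out(dB) when the source is at T₀
NF = 26.2 − 22.9 = 3.3 dB

3.3 dB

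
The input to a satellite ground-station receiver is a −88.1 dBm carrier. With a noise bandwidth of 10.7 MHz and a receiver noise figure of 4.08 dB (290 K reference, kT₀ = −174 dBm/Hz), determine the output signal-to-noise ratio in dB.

11.5 dB

Noise floor: N = −174 + 10 log₁₀(B) + NF
10 log₁₀(1.07×10⁷) = 70.29 dB
N = −174 + 70.29 + 4.08 = −99.63 dBm
SNR = P_sig − N = −88.1 − (−99.63) = 11.53 dB → 11.5 dB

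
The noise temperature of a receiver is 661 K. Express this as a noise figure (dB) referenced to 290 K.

5.16 dB

F = 1 + T_e/T₀ = 1 + 661/290 = 3.27931
NF = 10 log₁₀(3.27931) = 5.16 dB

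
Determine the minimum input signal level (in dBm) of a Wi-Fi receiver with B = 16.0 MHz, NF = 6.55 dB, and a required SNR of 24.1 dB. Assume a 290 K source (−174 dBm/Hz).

Sensitivity = −174 + 10 log₁₀(B) + NF + SNR_min
= −174 + 72.04 + 6.55 + 24.1
= −71.31 dBm → −71.3 dBm

−71.3 dBm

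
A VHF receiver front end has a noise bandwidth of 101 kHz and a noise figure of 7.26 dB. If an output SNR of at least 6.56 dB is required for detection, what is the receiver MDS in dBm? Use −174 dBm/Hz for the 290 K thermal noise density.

−110.1 dBm

Sensitivity = −174 + 10 log₁₀(B) + NF + SNR_min
= −174 + 50.04 + 7.26 + 6.56
= −110.14 dBm → −110.1 dBm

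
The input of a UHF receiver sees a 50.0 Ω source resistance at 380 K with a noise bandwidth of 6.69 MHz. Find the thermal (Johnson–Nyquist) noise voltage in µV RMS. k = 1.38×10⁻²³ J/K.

V_n = √(4kTRB)
4kTRB = 4 × 1.38×10⁻²³ × 380 × 5.00×10¹ × 6.69×10⁶ = 7.02×10⁻¹² V²
V_n = √(7.02×10⁻¹²) = 2.65×10⁻⁶ V = 2.65 µV

2.65 µV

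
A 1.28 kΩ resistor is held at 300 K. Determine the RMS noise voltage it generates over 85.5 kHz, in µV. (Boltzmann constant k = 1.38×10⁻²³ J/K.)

1.35 µV

V_n = √(4kTRB)
4kTRB = 4 × 1.38×10⁻²³ × 300 × 1.28×10³ × 8.55×10⁴ = 1.81×10⁻¹² V²
V_n = √(1.81×10⁻¹²) = 1.35×10⁻⁶ V = 1.35 µV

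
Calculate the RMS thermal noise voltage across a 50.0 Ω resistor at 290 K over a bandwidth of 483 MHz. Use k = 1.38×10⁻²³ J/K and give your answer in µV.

19.7 µV

V_n = √(4kTRB)
4kTRB = 4 × 1.38×10⁻²³ × 290 × 5.00×10¹ × 4.83×10⁸ = 3.87×10⁻¹⁰ V²
V_n = √(3.87×10⁻¹⁰) = 1.97×10⁻⁵ V = 19.7 µV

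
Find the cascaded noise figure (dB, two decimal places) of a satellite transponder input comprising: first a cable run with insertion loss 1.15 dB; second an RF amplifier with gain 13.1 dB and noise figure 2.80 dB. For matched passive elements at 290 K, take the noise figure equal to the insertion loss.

3.95 dB

Convert to linear (a loss of L dB is a gain of −L dB): F_i = 10^(NF_i/10), G_i = 10^(G_i,dB/10)
  Stage 1: F_1 = 10^(1.15/10) = 1.303, G_1 = 10^(−1.15/10) = 0.7674
  Stage 2: F_2 = 10^(2.80/10) = 1.905, G_2 = 10^(13.1/10) = 20.42
Friis cascade:
  F = 1.303 + (1.905 − 1)/0.7674 = 2.483
NF = 10 log₁₀(2.483) = 3.95 dB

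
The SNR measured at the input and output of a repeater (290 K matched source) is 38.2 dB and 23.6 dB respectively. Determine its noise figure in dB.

14.6 dB

NF (dB) = SNR_in(dB) − SNR_out(dB) when the source is at T₀
NF = 38.2 − 23.6 = 14.6 dB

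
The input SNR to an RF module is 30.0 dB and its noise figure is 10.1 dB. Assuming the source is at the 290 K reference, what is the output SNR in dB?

19.9 dB

By definition F = SNR_in/SNR_out, so in dB: SNR_out = SNR_in − NF
SNR_out = 30.0 − 10.1 = 19.9 dB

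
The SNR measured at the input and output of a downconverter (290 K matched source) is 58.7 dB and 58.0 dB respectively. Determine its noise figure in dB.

0.7 dB

NF (dB) = SNR_in(dB) − SNR_out(dB) when the source is at T₀
NF = 58.7 − 58.0 = 0.7 dB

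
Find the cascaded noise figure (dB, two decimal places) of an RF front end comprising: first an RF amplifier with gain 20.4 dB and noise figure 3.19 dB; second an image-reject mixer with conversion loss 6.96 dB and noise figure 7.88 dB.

3.29 dB

Convert to linear (a loss of L dB is a gain of −L dB): F_i = 10^(NF_i/10), G_i = 10^(G_i,dB/10)
  Stage 1: F_1 = 10^(3.19/10) = 2.084, G_1 = 10^(20.4/10) = 109.6
  Stage 2: F_2 = 10^(7.88/10) = 6.138, G_2 = 10^(−6.96/10) = 0.2014
Friis cascade:
  F = 2.084 + (6.138 − 1)/109.6 = 2.131
NF = 10 log₁₀(2.131) = 3.29 dB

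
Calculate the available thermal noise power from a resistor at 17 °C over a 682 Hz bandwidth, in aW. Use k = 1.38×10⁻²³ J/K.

2.73 aW

T = 17 °C + 273.15 = 290.15 K
P_n = kTB = 1.38×10⁻²³ × 290.15 × 6.82×10² = 2.73×10⁻¹⁸ W = 2.73 aW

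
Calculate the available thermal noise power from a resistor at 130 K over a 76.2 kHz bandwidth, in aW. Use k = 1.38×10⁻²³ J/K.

P_n = kTB = 1.38×10⁻²³ × 130 × 7.62×10⁴ = 1.37×10⁻¹⁶ W = 137 aW

137 aW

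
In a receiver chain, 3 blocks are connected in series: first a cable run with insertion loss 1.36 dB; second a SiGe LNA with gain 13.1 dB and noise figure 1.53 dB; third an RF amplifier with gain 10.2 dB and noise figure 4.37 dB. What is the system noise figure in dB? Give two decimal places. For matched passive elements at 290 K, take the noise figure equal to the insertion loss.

Convert to linear (a loss of L dB is a gain of −L dB): F_i = 10^(NF_i/10), G_i = 10^(G_i,dB/10)
  Stage 1: F_1 = 10^(1.36/10) = 1.368, G_1 = 10^(−1.36/10) = 0.7311
  Stage 2: F_2 = 10^(1.53/10) = 1.422, G_2 = 10^(13.1/10) = 20.42
  Stage 3: F_3 = 10^(4.37/10) = 2.735, G_3 = 10^(10.2/10) = 10.47
Friis cascade:
  F = 1.368 + (1.422 − 1)/0.7311 + (2.735 − 1)/14.93 = 2.062
NF = 10 log₁₀(2.062) = 3.14 dB

3.14 dB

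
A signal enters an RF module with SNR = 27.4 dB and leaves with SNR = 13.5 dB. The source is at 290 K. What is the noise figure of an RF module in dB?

13.9 dB

NF (dB) = SNR_in(dB) − SNR_out(dB) when the source is at T₀
NF = 27.4 − 13.5 = 13.9 dB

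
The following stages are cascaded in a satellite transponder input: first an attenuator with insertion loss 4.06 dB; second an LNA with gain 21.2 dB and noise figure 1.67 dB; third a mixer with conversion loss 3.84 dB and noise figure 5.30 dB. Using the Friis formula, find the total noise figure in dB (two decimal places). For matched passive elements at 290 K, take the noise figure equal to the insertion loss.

5.78 dB

Convert to linear (a loss of L dB is a gain of −L dB): F_i = 10^(NF_i/10), G_i = 10^(G_i,dB/10)
  Stage 1: F_1 = 10^(4.06/10) = 2.547, G_1 = 10^(−4.06/10) = 0.3926
  Stage 2: F_2 = 10^(1.67/10) = 1.469, G_2 = 10^(21.2/10) = 131.8
  Stage 3: F_3 = 10^(5.30/10) = 3.388, G_3 = 10^(−3.84/10) = 0.4130
Friis cascade:
  F = 2.547 + (1.469 − 1)/0.3926 + (3.388 − 1)/51.76 = 3.787
NF = 10 log₁₀(3.787) = 5.78 dB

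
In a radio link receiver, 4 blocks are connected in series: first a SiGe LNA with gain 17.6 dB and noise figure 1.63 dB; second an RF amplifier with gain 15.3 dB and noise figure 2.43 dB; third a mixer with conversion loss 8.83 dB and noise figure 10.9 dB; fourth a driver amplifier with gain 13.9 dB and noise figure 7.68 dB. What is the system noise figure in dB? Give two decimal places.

Convert to linear (a loss of L dB is a gain of −L dB): F_i = 10^(NF_i/10), G_i = 10^(G_i,dB/10)
  Stage 1: F_1 = 10^(1.63/10) = 1.455, G_1 = 10^(17.6/10) = 57.54
  Stage 2: F_2 = 10^(2.43/10) = 1.750, G_2 = 10^(15.3/10) = 33.88
  Stage 3: F_3 = 10^(10.9/10) = 12.30, G_3 = 10^(−8.83/10) = 0.1309
  Stage 4: F_4 = 10^(7.68/10) = 5.861, G_4 = 10^(13.9/10) = 24.55
Friis cascade:
  F = 1.455 + (1.750 − 1)/57.54 + (12.30 − 1)/1950 + (5.861 − 1)/255.3 = 1.493
NF = 10 log₁₀(1.493) = 1.74 dB

1.74 dB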